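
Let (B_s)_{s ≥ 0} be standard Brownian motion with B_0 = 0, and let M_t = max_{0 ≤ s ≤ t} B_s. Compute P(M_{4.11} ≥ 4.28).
P(M_{4.11} ≥ 4.28) = 2·P(B_{4.11} ≥ 4.28) = 2(1 − Φ(4.28/√4.11)) ≈ 0.0348

By the reflection principle for Brownian motion, P(M_t ≥ a) = 2 · P(B_t ≥ a) for a ≥ 0. Since B_t ~ N(0, t), P(B_t ≥ 4.28) = 1 − Φ(4.28/√t) = 1 − Φ(4.28/√4.11) = 1 − Φ(2.1112). So
  P(M_{4.11} ≥ 4.28) = 2(1 − Φ(2.1112)) ≈ 0.0348.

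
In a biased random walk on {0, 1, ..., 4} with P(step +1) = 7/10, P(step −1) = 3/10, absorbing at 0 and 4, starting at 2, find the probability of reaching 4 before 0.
P(hit 4 before 0) = (1 − (3/7)^2) / (1 − (3/7)^4) = 49/58

Let u_k denote P(reach 4 before 0 | start at k). Boundary: u_0 = 0, u_4 = 1. Recurrence: u_k = 7/10·u_{k+1} + 3/10·u_{k-1} for 1 ≤ k ≤ 3. Try u_k = A + B·r^k with r = q/p = (3/10)/(7/10) = 3/7. Substitution satisfies the recurrence; boundary conditions give:
  u_k = (1 − r^k) / (1 − r^N) = (1 − (3/7)^2) / (1 − (3/7)^4) = 49/58.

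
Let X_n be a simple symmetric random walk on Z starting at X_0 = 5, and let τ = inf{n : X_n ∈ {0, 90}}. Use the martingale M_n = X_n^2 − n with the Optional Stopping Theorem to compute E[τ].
E[τ] = 425

M_n = X_n^2 − n is a martingale (since E[X_{n+1}^2 | F_n] = X_n^2 + 1). By OST (τ has finite mean in a bounded region), E[M_τ] = E[M_0] = X_0^2 − 0 = 5^2 = 25. Also E[M_τ] = E[X_τ^2] − E[τ]. The walk exits at 0 or 90, with P(hit 90 first) = 5/90, so E[X_τ^2] = 90^2 · 5/90 + 0 = 450. Thus E[τ] = E[X_τ^2] − E[M_τ] = 450 − 25 = 425 = 5(90 − 5) = 425.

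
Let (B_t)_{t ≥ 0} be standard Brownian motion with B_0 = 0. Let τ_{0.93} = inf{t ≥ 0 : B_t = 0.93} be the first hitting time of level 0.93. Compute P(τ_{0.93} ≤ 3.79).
P(τ_{0.93} ≤ 3.79) = 2(1 − Φ(0.93/√3.79)) = 2(1 − Φ(0.4777)) ≈ 0.6329

By the reflection principle for standard BM, P(τ_b ≤ t) = 2 · P(B_t ≥ b). Since B_t ~ N(0, t), P(B_t ≥ 0.93) = 1 − Φ(0.93/√t) = 1 − Φ(0.93/√3.79) = 1 − Φ(0.4777) ≈ 0.31643. Doubling: P(τ_{0.93} ≤ 3.79) ≈ 2 · 0.31643 = 0.63286 ≈ 0.6329.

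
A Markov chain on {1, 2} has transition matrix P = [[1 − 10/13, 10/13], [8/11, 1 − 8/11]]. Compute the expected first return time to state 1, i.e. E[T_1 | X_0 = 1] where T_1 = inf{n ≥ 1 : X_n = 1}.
E[T_1 | X_0 = 1] = 1/π_1 = 107/52

For an irreducible recurrent Markov chain with stationary distribution π, E[T_i | X_0 = i] = 1/π_i (Kac's formula). Here π_1 = (8/11)/(10/13 + 8/11) = (8/11)/(214/143) = 52/107, so E[T_1 | X_0 = 1] = 1/π_1 = (10/13 + 8/11)/(8/11) = (214/143)/(8/11) = 107/52.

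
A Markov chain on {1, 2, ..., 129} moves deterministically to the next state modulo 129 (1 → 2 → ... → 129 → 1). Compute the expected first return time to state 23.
E[T_23 | X_0 = 23] = 129

The chain cycles deterministically, so starting at state 23 it returns in exactly 129 steps. Equivalently, the stationary distribution is uniform π_j = 1/129 for every state j, so by Kac's formula E[T_23] = 1/π_23 = 129.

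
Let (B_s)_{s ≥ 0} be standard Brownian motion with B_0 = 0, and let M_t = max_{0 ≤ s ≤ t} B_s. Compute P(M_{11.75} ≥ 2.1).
P(M_{11.75} ≥ 2.1) = 2·P(B_{11.75} ≥ 2.1) = 2(1 − Φ(2.1/√11.75)) ≈ 0.5401

By the reflection principle for Brownian motion, P(M_t ≥ a) = 2 · P(B_t ≥ a) for a ≥ 0. Since B_t ~ N(0, t), P(B_t ≥ 2.1) = 1 − Φ(2.1/√t) = 1 − Φ(2.1/√11.75) = 1 − Φ(0.6126). So
  P(M_{11.75} ≥ 2.1) = 2(1 − Φ(0.6126)) ≈ 0.5401.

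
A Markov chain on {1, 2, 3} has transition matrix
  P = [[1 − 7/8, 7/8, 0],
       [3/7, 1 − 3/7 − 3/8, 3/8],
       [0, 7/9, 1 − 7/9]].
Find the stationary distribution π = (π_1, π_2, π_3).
π = (192/773, 392/773, 189/773)

This is a birth-death chain on three states, which satisfies detailed balance: π_1 · P_{12} = π_2 · P_{21} and π_2 · P_{23} = π_3 · P_{32}.
From π_1 · 7/8 = π_2 · 3/7: π_2/π_1 = (7/8)/(3/7) = 49/24.
From π_2 · 3/8 = π_3 · 7/9: π_3/π_2 = (3/8)/(7/9) = 27/56.
Take π_1 proportional to 1; then unnormalized π = (1, 49/24, 63/64). Normalize by dividing by the sum 773/192:
  π = (192/773, 392/773, 189/773).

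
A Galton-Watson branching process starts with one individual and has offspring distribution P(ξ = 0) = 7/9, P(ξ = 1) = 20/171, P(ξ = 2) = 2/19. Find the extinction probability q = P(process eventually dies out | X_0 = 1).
q = 1

Mean offspring μ = 0·7/9 + 1·20/171 + 2·2/19 = 56/171 ≤ 1. For μ ≤ 1 with offspring not concentrated at 1, the Galton-Watson process goes extinct almost surely, so q = 1.
(Algebraic check: The pgf is f(s) = 7/9 + 20/171·s + 2/19·s². The extinction probability q is the smallest fixed point of f in [0, 1]. Setting s = f(s):
  2/19·s² + (20/171 − 1)·s + 7/9 = 0
  2/19·s² − (7/9 + 2/19)·s + 7/9 = 0
which factors as (s − 1)·(2/19·s − 7/9) = 0, giving roots s = 1 and s = (7/9)/(2/19) = 133/18. Since 133/18 ≥ 1, the smallest root in [0, 1] is s = 1.)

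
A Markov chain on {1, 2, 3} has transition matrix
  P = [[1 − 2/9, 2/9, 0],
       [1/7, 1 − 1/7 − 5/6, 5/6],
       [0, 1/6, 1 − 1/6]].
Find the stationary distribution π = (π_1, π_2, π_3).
π = (3/31, 14/93, 70/93)

This is a birth-death chain on three states, which satisfies detailed balance: π_1 · P_{12} = π_2 · P_{21} and π_2 · P_{23} = π_3 · P_{32}.
From π_1 · 2/9 = π_2 · 1/7: π_2/π_1 = (2/9)/(1/7) = 14/9.
From π_2 · 5/6 = π_3 · 1/6: π_3/π_2 = (5/6)/(1/6) = 5.
Take π_1 proportional to 1; then unnormalized π = (1, 14/9, 70/9). Normalize by dividing by the sum 31/3:
  π = (3/31, 14/93, 70/93).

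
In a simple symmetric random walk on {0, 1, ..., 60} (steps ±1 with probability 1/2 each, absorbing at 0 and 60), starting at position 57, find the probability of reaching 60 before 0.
P(hit 60 before 0) = 57/60 = 19/20

Let u_k = P(hit 60 before 0 | start at k). Then u_0 = 0, u_60 = 1, and u_k = u_{k-1}/2 + u_{k+1}/2 for 1 ≤ k ≤ 59. This harmonic recurrence is solved by u_k = k/60, giving u_57 = 57/60 = 19/20.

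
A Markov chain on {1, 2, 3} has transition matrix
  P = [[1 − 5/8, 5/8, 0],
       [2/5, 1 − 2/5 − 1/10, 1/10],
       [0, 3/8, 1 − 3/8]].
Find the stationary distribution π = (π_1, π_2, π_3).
π = (48/143, 75/143, 20/143)

This is a birth-death chain on three states, which satisfies detailed balance: π_1 · P_{12} = π_2 · P_{21} and π_2 · P_{23} = π_3 · P_{32}.
From π_1 · 5/8 = π_2 · 2/5: π_2/π_1 = (5/8)/(2/5) = 25/16.
From π_2 · 1/10 = π_3 · 3/8: π_3/π_2 = (1/10)/(3/8) = 4/15.
Take π_1 proportional to 1; then unnormalized π = (1, 25/16, 5/12). Normalize by dividing by the sum 143/48:
  π = (48/143, 75/143, 20/143).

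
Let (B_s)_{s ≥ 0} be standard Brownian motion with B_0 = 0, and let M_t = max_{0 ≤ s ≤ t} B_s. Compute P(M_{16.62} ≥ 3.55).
P(M_{16.62} ≥ 3.55) = 2·P(B_{16.62} ≥ 3.55) = 2(1 − Φ(3.55/√16.62)) ≈ 0.3839

By the reflection principle for Brownian motion, P(M_t ≥ a) = 2 · P(B_t ≥ a) for a ≥ 0. Since B_t ~ N(0, t), P(B_t ≥ 3.55) = 1 − Φ(3.55/√t) = 1 − Φ(3.55/√16.62) = 1 − Φ(0.8708). So
  P(M_{16.62} ≥ 3.55) = 2(1 − Φ(0.8708)) ≈ 0.3839.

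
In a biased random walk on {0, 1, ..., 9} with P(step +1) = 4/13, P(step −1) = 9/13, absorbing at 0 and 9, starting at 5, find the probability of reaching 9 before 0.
P(hit 9 before 0) = (1 − (9/4)^5) / (1 − (9/4)^9) = 2970880/77431669

Let u_k denote P(reach 9 before 0 | start at k). Boundary: u_0 = 0, u_9 = 1. Recurrence: u_k = 4/13·u_{k+1} + 9/13·u_{k-1} for 1 ≤ k ≤ 8. Try u_k = A + B·r^k with r = q/p = (9/13)/(4/13) = 9/4. Substitution satisfies the recurrence; boundary conditions give:
  u_k = (1 − r^k) / (1 − r^N) = (1 − (9/4)^5) / (1 − (9/4)^9) = 2970880/77431669.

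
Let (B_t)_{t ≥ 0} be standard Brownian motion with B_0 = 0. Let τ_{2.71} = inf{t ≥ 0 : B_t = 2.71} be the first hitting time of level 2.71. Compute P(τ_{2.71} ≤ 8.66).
P(τ_{2.71} ≤ 8.66) = 2(1 − Φ(2.71/√8.66)) = 2(1 − Φ(0.9209)) ≈ 0.3571

By the reflection principle for standard BM, P(τ_b ≤ t) = 2 · P(B_t ≥ b). Since B_t ~ N(0, t), P(B_t ≥ 2.71) = 1 − Φ(2.71/√t) = 1 − Φ(2.71/√8.66) = 1 − Φ(0.9209) ≈ 0.17855. Doubling: P(τ_{2.71} ≤ 8.66) ≈ 2 · 0.17855 = 0.35710 ≈ 0.3571.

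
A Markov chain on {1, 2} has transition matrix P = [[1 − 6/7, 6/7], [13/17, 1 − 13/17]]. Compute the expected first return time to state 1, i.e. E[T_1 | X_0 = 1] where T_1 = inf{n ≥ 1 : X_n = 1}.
E[T_1 | X_0 = 1] = 1/π_1 = 193/91

For an irreducible recurrent Markov chain with stationary distribution π, E[T_i | X_0 = i] = 1/π_i (Kac's formula). Here π_1 = (13/17)/(6/7 + 13/17) = (13/17)/(193/119) = 91/193, so E[T_1 | X_0 = 1] = 1/π_1 = (6/7 + 13/17)/(13/17) = (193/119)/(13/17) = 193/91.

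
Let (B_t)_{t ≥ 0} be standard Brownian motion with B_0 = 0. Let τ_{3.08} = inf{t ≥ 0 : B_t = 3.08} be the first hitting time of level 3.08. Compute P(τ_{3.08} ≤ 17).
P(τ_{3.08} ≤ 17) = 2(1 − Φ(3.08/√17)) = 2(1 − Φ(0.7470)) ≈ 0.4551

By the reflection principle for standard BM, P(τ_b ≤ t) = 2 · P(B_t ≥ b). Since B_t ~ N(0, t), P(B_t ≥ 3.08) = 1 − Φ(3.08/√t) = 1 − Φ(3.08/√17) = 1 − Φ(0.7470) ≈ 0.22753. Doubling: P(τ_{3.08} ≤ 17) ≈ 2 · 0.22753 = 0.45506 ≈ 0.4551.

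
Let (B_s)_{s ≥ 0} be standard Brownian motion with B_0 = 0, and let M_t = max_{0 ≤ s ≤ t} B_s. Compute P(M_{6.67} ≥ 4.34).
P(M_{6.67} ≥ 4.34) = 2·P(B_{6.67} ≥ 4.34) = 2(1 − Φ(4.34/√6.67)) ≈ 0.0929

By the reflection principle for Brownian motion, P(M_t ≥ a) = 2 · P(B_t ≥ a) for a ≥ 0. Since B_t ~ N(0, t), P(B_t ≥ 4.34) = 1 − Φ(4.34/√t) = 1 − Φ(4.34/√6.67) = 1 − Φ(1.6805). So
  P(M_{6.67} ≥ 4.34) = 2(1 − Φ(1.6805)) ≈ 0.0929.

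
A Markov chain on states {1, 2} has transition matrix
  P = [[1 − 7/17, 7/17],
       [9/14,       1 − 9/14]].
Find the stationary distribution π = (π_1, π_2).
π_1 = 153/251, π_2 = 98/251

Solve πP = π with π_1 + π_2 = 1. From πP = π: π_1 · (1 − 7/17) + π_2 · 9/14 = π_1 ⇒ π_2 · 9/14 = π_1 · 7/17 ⇒ π_2/π_1 = (7/17)/(9/14) = 98/153. Together with π_1 + π_2 = 1:
  π_1 = (9/14)/(7/17 + 9/14) = (9/14)/(251/238) = 153/251,
  π_2 = (7/17)/(7/17 + 9/14) = (7/17)/(251/238) = 98/251.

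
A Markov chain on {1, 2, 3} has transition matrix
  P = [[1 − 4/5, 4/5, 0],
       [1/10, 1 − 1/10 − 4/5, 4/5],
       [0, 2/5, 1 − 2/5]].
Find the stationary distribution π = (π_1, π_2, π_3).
π = (1/25, 8/25, 16/25)

This is a birth-death chain on three states, which satisfies detailed balance: π_1 · P_{12} = π_2 · P_{21} and π_2 · P_{23} = π_3 · P_{32}.
From π_1 · 4/5 = π_2 · 1/10: π_2/π_1 = (4/5)/(1/10) = 8.
From π_2 · 4/5 = π_3 · 2/5: π_3/π_2 = (4/5)/(2/5) = 2.
Take π_1 proportional to 1; then unnormalized π = (1, 8, 16). Normalize by dividing by the sum 25:
  π = (1/25, 8/25, 16/25).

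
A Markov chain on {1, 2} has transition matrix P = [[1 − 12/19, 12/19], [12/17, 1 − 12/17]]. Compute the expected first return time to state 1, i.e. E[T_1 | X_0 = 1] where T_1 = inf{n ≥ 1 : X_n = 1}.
E[T_1 | X_0 = 1] = 1/π_1 = 36/19

For an irreducible recurrent Markov chain with stationary distribution π, E[T_i | X_0 = i] = 1/π_i (Kac's formula). Here π_1 = (12/17)/(12/19 + 12/17) = (12/17)/(432/323) = 19/36, so E[T_1 | X_0 = 1] = 1/π_1 = (12/19 + 12/17)/(12/17) = (432/323)/(12/17) = 36/19.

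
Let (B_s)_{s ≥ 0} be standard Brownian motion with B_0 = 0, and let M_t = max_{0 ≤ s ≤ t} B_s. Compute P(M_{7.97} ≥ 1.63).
P(M_{7.97} ≥ 1.63) = 2·P(B_{7.97} ≥ 1.63) = 2(1 − Φ(1.63/√7.97)) ≈ 0.5637

By the reflection principle for Brownian motion, P(M_t ≥ a) = 2 · P(B_t ≥ a) for a ≥ 0. Since B_t ~ N(0, t), P(B_t ≥ 1.63) = 1 − Φ(1.63/√t) = 1 − Φ(1.63/√7.97) = 1 − Φ(0.5774). So
  P(M_{7.97} ≥ 1.63) = 2(1 − Φ(0.5774)) ≈ 0.5637.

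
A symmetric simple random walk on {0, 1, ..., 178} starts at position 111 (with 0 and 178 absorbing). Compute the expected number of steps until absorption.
E[τ | X_0 = 111] = 7437

Let v_k = E[τ | X_0 = k]. Boundary: v_0 = v_178 = 0. Recurrence: v_k = 1 + (v_{k-1} + v_{k+1})/2 for 1 ≤ k ≤ 177. The particular solution to v_k − (v_{k-1} + v_{k+1})/2 = 1 is v_k = −k^2. Adding homogeneous solution A + B k and matching boundaries gives v_k = k (178 − k). Substituting k = 111: v_111 = 111 · 67 = 7437.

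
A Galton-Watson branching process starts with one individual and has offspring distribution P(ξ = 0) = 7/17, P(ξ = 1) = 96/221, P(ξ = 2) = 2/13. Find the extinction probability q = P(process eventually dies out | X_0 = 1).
q = 1

Mean offspring μ = 0·7/17 + 1·96/221 + 2·2/13 = 164/221 ≤ 1. For μ ≤ 1 with offspring not concentrated at 1, the Galton-Watson process goes extinct almost surely, so q = 1.
(Algebraic check: The pgf is f(s) = 7/17 + 96/221·s + 2/13·s². The extinction probability q is the smallest fixed point of f in [0, 1]. Setting s = f(s):
  2/13·s² + (96/221 − 1)·s + 7/17 = 0
  2/13·s² − (7/17 + 2/13)·s + 7/17 = 0
which factors as (s − 1)·(2/13·s − 7/17) = 0, giving roots s = 1 and s = (7/17)/(2/13) = 91/34. Since 91/34 ≥ 1, the smallest root in [0, 1] is s = 1.)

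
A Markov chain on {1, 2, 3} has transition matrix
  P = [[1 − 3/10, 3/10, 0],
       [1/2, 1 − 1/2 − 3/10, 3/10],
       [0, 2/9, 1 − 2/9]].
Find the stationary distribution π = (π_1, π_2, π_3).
π = (100/241, 60/241, 81/241)

This is a birth-death chain on three states, which satisfies detailed balance: π_1 · P_{12} = π_2 · P_{21} and π_2 · P_{23} = π_3 · P_{32}.
From π_1 · 3/10 = π_2 · 1/2: π_2/π_1 = (3/10)/(1/2) = 3/5.
From π_2 · 3/10 = π_3 · 2/9: π_3/π_2 = (3/10)/(2/9) = 27/20.
Take π_1 proportional to 1; then unnormalized π = (1, 3/5, 81/100). Normalize by dividing by the sum 241/100:
  π = (100/241, 60/241, 81/241).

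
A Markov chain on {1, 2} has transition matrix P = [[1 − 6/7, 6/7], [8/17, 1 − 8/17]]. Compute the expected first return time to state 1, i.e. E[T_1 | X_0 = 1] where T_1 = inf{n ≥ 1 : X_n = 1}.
E[T_1 | X_0 = 1] = 1/π_1 = 79/28

For an irreducible recurrent Markov chain with stationary distribution π, E[T_i | X_0 = i] = 1/π_i (Kac's formula). Here π_1 = (8/17)/(6/7 + 8/17) = (8/17)/(158/119) = 28/79, so E[T_1 | X_0 = 1] = 1/π_1 = (6/7 + 8/17)/(8/17) = (158/119)/(8/17) = 79/28.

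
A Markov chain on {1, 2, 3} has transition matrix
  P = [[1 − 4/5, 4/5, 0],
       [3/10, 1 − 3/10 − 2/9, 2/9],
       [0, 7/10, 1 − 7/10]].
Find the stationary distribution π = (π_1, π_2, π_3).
π = (189/853, 504/853, 160/853)

This is a birth-death chain on three states, which satisfies detailed balance: π_1 · P_{12} = π_2 · P_{21} and π_2 · P_{23} = π_3 · P_{32}.
From π_1 · 4/5 = π_2 · 3/10: π_2/π_1 = (4/5)/(3/10) = 8/3.
From π_2 · 2/9 = π_3 · 7/10: π_3/π_2 = (2/9)/(7/10) = 20/63.
Take π_1 proportional to 1; then unnormalized π = (1, 8/3, 160/189). Normalize by dividing by the sum 853/189:
  π = (189/853, 504/853, 160/853).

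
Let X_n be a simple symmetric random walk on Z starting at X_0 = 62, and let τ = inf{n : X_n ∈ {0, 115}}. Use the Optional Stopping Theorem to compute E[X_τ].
E[X_τ] = 62

X_n is a martingale and τ is a bounded-mean stopping time (indeed τ is finite a.s. with bounded expectation since the walk is in a bounded region). By the OST, E[X_τ] = E[X_0] = 62. Equivalently: E[X_τ] = 115 · P(hit 115 first) + 0 · P(hit 0 first) = 115 · (62/115) = 62.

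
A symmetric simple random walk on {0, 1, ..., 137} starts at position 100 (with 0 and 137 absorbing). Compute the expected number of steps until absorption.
E[τ | X_0 = 100] = 3700

Let v_k = E[τ | X_0 = k]. Boundary: v_0 = v_137 = 0. Recurrence: v_k = 1 + (v_{k-1} + v_{k+1})/2 for 1 ≤ k ≤ 136. The particular solution to v_k − (v_{k-1} + v_{k+1})/2 = 1 is v_k = −k^2. Adding homogeneous solution A + B k and matching boundaries gives v_k = k (137 − k). Substituting k = 100: v_100 = 100 · 37 = 3700.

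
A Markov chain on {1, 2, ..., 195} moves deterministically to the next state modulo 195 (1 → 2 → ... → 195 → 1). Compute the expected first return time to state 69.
E[T_69 | X_0 = 69] = 195

The chain cycles deterministically, so starting at state 69 it returns in exactly 195 steps. Equivalently, the stationary distribution is uniform π_j = 1/195 for every state j, so by Kac's formula E[T_69] = 1/π_69 = 195.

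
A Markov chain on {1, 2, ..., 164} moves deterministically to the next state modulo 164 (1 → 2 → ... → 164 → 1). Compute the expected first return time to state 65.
E[T_65 | X_0 = 65] = 164

The chain cycles deterministically, so starting at state 65 it returns in exactly 164 steps. Equivalently, the stationary distribution is uniform π_j = 1/164 for every state j, so by Kac's formula E[T_65] = 1/π_65 = 164.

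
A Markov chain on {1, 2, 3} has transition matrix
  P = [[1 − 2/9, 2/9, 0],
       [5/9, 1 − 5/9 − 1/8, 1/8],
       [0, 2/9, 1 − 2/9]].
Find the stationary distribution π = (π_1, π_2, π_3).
π = (8/13, 16/65, 9/65)

This is a birth-death chain on three states, which satisfies detailed balance: π_1 · P_{12} = π_2 · P_{21} and π_2 · P_{23} = π_3 · P_{32}.
From π_1 · 2/9 = π_2 · 5/9: π_2/π_1 = (2/9)/(5/9) = 2/5.
From π_2 · 1/8 = π_3 · 2/9: π_3/π_2 = (1/8)/(2/9) = 9/16.
Take π_1 proportional to 1; then unnormalized π = (1, 2/5, 9/40). Normalize by dividing by the sum 13/8:
  π = (8/13, 16/65, 9/65).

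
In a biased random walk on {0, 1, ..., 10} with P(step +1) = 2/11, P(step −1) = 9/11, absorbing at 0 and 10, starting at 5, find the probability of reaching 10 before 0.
P(hit 10 before 0) = (1 − (9/2)^5) / (1 − (9/2)^10) = 32/59081

Let u_k denote P(reach 10 before 0 | start at k). Boundary: u_0 = 0, u_10 = 1. Recurrence: u_k = 2/11·u_{k+1} + 9/11·u_{k-1} for 1 ≤ k ≤ 9. Try u_k = A + B·r^k with r = q/p = (9/11)/(2/11) = 9/2. Substitution satisfies the recurrence; boundary conditions give:
  u_k = (1 − r^k) / (1 − r^N) = (1 − (9/2)^5) / (1 − (9/2)^10) = 32/59081.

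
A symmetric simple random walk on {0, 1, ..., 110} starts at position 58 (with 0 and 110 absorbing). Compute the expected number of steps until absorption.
E[τ | X_0 = 58] = 3016

Let v_k = E[τ | X_0 = k]. Boundary: v_0 = v_110 = 0. Recurrence: v_k = 1 + (v_{k-1} + v_{k+1})/2 for 1 ≤ k ≤ 109. The particular solution to v_k − (v_{k-1} + v_{k+1})/2 = 1 is v_k = −k^2. Adding homogeneous solution A + B k and matching boundaries gives v_k = k (110 − k). Substituting k = 58: v_58 = 58 · 52 = 3016.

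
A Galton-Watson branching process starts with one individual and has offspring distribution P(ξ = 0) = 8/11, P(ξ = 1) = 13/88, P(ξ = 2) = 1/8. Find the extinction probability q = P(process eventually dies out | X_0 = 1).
q = 1

Mean offspring μ = 0·8/11 + 1·13/88 + 2·1/8 = 35/88 ≤ 1. For μ ≤ 1 with offspring not concentrated at 1, the Galton-Watson process goes extinct almost surely, so q = 1.
(Algebraic check: The pgf is f(s) = 8/11 + 13/88·s + 1/8·s². The extinction probability q is the smallest fixed point of f in [0, 1]. Setting s = f(s):
  1/8·s² + (13/88 − 1)·s + 8/11 = 0
  1/8·s² − (8/11 + 1/8)·s + 8/11 = 0
which factors as (s − 1)·(1/8·s − 8/11) = 0, giving roots s = 1 and s = (8/11)/(1/8) = 64/11. Since 64/11 ≥ 1, the smallest root in [0, 1] is s = 1.)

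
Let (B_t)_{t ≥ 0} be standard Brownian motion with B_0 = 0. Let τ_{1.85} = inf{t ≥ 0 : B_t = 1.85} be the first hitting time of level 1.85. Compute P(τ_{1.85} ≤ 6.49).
P(τ_{1.85} ≤ 6.49) = 2(1 − Φ(1.85/√6.49)) = 2(1 − Φ(0.7262)) ≈ 0.4677

By the reflection principle for standard BM, P(τ_b ≤ t) = 2 · P(B_t ≥ b). Since B_t ~ N(0, t), P(B_t ≥ 1.85) = 1 − Φ(1.85/√t) = 1 − Φ(1.85/√6.49) = 1 − Φ(0.7262) ≈ 0.23386. Doubling: P(τ_{1.85} ≤ 6.49) ≈ 2 · 0.23386 = 0.46772 ≈ 0.4677.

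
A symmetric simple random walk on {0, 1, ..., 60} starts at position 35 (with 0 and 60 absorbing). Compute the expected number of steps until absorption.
E[τ | X_0 = 35] = 875

Let v_k = E[τ | X_0 = k]. Boundary: v_0 = v_60 = 0. Recurrence: v_k = 1 + (v_{k-1} + v_{k+1})/2 for 1 ≤ k ≤ 59. The particular solution to v_k − (v_{k-1} + v_{k+1})/2 = 1 is v_k = −k^2. Adding homogeneous solution A + B k and matching boundaries gives v_k = k (60 − k). Substituting k = 35: v_35 = 35 · 25 = 875.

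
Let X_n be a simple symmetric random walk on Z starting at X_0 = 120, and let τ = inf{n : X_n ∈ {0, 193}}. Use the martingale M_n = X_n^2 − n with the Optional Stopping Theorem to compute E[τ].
E[τ] = 8760

M_n = X_n^2 − n is a martingale (since E[X_{n+1}^2 | F_n] = X_n^2 + 1). By OST (τ has finite mean in a bounded region), E[M_τ] = E[M_0] = X_0^2 − 0 = 120^2 = 14400. Also E[M_τ] = E[X_τ^2] − E[τ]. The walk exits at 0 or 193, with P(hit 193 first) = 120/193, so E[X_τ^2] = 193^2 · 120/193 + 0 = 23160. Thus E[τ] = E[X_τ^2] − E[M_τ] = 23160 − 14400 = 8760 = 120(193 − 120) = 8760.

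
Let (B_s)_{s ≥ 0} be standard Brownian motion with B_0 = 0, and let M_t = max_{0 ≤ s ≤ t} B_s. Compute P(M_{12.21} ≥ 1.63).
P(M_{12.21} ≥ 1.63) = 2·P(B_{12.21} ≥ 1.63) = 2(1 − Φ(1.63/√12.21)) ≈ 0.6409

By the reflection principle for Brownian motion, P(M_t ≥ a) = 2 · P(B_t ≥ a) for a ≥ 0. Since B_t ~ N(0, t), P(B_t ≥ 1.63) = 1 − Φ(1.63/√t) = 1 − Φ(1.63/√12.21) = 1 − Φ(0.4665). So
  P(M_{12.21} ≥ 1.63) = 2(1 − Φ(0.4665)) ≈ 0.6409.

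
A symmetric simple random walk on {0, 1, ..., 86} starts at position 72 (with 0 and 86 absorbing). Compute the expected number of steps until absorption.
E[τ | X_0 = 72] = 1008

Let v_k = E[τ | X_0 = k]. Boundary: v_0 = v_86 = 0. Recurrence: v_k = 1 + (v_{k-1} + v_{k+1})/2 for 1 ≤ k ≤ 85. The particular solution to v_k − (v_{k-1} + v_{k+1})/2 = 1 is v_k = −k^2. Adding homogeneous solution A + B k and matching boundaries gives v_k = k (86 − k). Substituting k = 72: v_72 = 72 · 14 = 1008.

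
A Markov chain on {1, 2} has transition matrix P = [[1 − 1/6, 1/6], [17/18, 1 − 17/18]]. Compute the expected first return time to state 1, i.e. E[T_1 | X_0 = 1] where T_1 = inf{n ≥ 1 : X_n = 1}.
E[T_1 | X_0 = 1] = 1/π_1 = 20/17

For an irreducible recurrent Markov chain with stationary distribution π, E[T_i | X_0 = i] = 1/π_i (Kac's formula). Here π_1 = (17/18)/(1/6 + 17/18) = (17/18)/(10/9) = 17/20, so E[T_1 | X_0 = 1] = 1/π_1 = (1/6 + 17/18)/(17/18) = (10/9)/(17/18) = 20/17.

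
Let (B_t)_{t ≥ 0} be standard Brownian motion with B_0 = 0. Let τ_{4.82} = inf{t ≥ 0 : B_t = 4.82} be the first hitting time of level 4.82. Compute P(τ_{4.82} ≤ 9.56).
P(τ_{4.82} ≤ 9.56) = 2(1 − Φ(4.82/√9.56)) = 2(1 − Φ(1.5589)) ≈ 0.1190

By the reflection principle for standard BM, P(τ_b ≤ t) = 2 · P(B_t ≥ b). Since B_t ~ N(0, t), P(B_t ≥ 4.82) = 1 − Φ(4.82/√t) = 1 − Φ(4.82/√9.56) = 1 − Φ(1.5589) ≈ 0.05951. Doubling: P(τ_{4.82} ≤ 9.56) ≈ 2 · 0.05951 = 0.11902 ≈ 0.1190.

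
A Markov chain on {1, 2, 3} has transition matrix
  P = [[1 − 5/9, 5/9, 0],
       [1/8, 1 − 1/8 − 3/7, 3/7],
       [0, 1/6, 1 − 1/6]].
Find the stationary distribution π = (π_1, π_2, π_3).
π = (63/1063, 280/1063, 720/1063)

This is a birth-death chain on three states, which satisfies detailed balance: π_1 · P_{12} = π_2 · P_{21} and π_2 · P_{23} = π_3 · P_{32}.
From π_1 · 5/9 = π_2 · 1/8: π_2/π_1 = (5/9)/(1/8) = 40/9.
From π_2 · 3/7 = π_3 · 1/6: π_3/π_2 = (3/7)/(1/6) = 18/7.
Take π_1 proportional to 1; then unnormalized π = (1, 40/9, 80/7). Normalize by dividing by the sum 1063/63:
  π = (63/1063, 280/1063, 720/1063).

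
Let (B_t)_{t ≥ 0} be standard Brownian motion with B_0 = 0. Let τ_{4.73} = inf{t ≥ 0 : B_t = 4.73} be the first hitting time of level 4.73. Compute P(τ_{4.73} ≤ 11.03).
P(τ_{4.73} ≤ 11.03) = 2(1 − Φ(4.73/√11.03)) = 2(1 − Φ(1.4242)) ≈ 0.1544

By the reflection principle for standard BM, P(τ_b ≤ t) = 2 · P(B_t ≥ b). Since B_t ~ N(0, t), P(B_t ≥ 4.73) = 1 − Φ(4.73/√t) = 1 − Φ(4.73/√11.03) = 1 − Φ(1.4242) ≈ 0.07719. Doubling: P(τ_{4.73} ≤ 11.03) ≈ 2 · 0.07719 = 0.15438 ≈ 0.1544.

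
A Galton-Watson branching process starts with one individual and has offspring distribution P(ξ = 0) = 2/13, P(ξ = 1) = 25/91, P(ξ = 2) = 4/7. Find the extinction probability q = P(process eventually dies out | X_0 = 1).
q = 7/26

The pgf is f(s) = 2/13 + 25/91·s + 4/7·s². The extinction probability q is the smallest fixed point of f in [0, 1]. Setting s = f(s):
  4/7·s² + (25/91 − 1)·s + 2/13 = 0
  4/7·s² − (2/13 + 4/7)·s + 2/13 = 0
which factors as (s − 1)·(4/7·s − 2/13) = 0, giving roots s = 1 and s = (2/13)/(4/7) = 7/26.
Mean offspring μ = 25/91 + 2·4/7 = 129/91 > 1 (supercritical), so q < 1. The extinction probability is the smaller root: q = (2/13)/(4/7) = 7/26.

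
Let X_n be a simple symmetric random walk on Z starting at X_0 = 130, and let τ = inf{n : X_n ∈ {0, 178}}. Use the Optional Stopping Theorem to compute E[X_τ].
E[X_τ] = 130

X_n is a martingale and τ is a bounded-mean stopping time (indeed τ is finite a.s. with bounded expectation since the walk is in a bounded region). By the OST, E[X_τ] = E[X_0] = 130. Equivalently: E[X_τ] = 178 · P(hit 178 first) + 0 · P(hit 0 first) = 178 · (130/178) = 130.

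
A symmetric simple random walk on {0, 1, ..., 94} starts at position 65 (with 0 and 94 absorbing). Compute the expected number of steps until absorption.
E[τ | X_0 = 65] = 1885

Let v_k = E[τ | X_0 = k]. Boundary: v_0 = v_94 = 0. Recurrence: v_k = 1 + (v_{k-1} + v_{k+1})/2 for 1 ≤ k ≤ 93. The particular solution to v_k − (v_{k-1} + v_{k+1})/2 = 1 is v_k = −k^2. Adding homogeneous solution A + B k and matching boundaries gives v_k = k (94 − k). Substituting k = 65: v_65 = 65 · 29 = 1885.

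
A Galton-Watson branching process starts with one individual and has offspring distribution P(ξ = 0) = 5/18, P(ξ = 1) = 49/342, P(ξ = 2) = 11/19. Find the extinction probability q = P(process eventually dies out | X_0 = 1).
q = 95/198

The pgf is f(s) = 5/18 + 49/342·s + 11/19·s². The extinction probability q is the smallest fixed point of f in [0, 1]. Setting s = f(s):
  11/19·s² + (49/342 − 1)·s + 5/18 = 0
  11/19·s² − (5/18 + 11/19)·s + 5/18 = 0
which factors as (s − 1)·(11/19·s − 5/18) = 0, giving roots s = 1 and s = (5/18)/(11/19) = 95/198.
Mean offspring μ = 49/342 + 2·11/19 = 445/342 > 1 (supercritical), so q < 1. The extinction probability is the smaller root: q = (5/18)/(11/19) = 95/198.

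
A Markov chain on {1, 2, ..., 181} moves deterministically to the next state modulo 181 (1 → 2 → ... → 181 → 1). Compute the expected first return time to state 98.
E[T_98 | X_0 = 98] = 181

The chain cycles deterministically, so starting at state 98 it returns in exactly 181 steps. Equivalently, the stationary distribution is uniform π_j = 1/181 for every state j, so by Kac's formula E[T_98] = 1/π_98 = 181.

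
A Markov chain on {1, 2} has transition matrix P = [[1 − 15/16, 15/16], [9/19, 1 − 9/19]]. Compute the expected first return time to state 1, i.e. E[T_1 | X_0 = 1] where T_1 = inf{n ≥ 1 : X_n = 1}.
E[T_1 | X_0 = 1] = 1/π_1 = 143/48

For an irreducible recurrent Markov chain with stationary distribution π, E[T_i | X_0 = i] = 1/π_i (Kac's formula). Here π_1 = (9/19)/(15/16 + 9/19) = (9/19)/(429/304) = 48/143, so E[T_1 | X_0 = 1] = 1/π_1 = (15/16 + 9/19)/(9/19) = (429/304)/(9/19) = 143/48.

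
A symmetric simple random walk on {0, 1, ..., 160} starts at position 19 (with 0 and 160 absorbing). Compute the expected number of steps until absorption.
E[τ | X_0 = 19] = 2679

Let v_k = E[τ | X_0 = k]. Boundary: v_0 = v_160 = 0. Recurrence: v_k = 1 + (v_{k-1} + v_{k+1})/2 for 1 ≤ k ≤ 159. The particular solution to v_k − (v_{k-1} + v_{k+1})/2 = 1 is v_k = −k^2. Adding homogeneous solution A + B k and matching boundaries gives v_k = k (160 − k). Substituting k = 19: v_19 = 19 · 141 = 2679.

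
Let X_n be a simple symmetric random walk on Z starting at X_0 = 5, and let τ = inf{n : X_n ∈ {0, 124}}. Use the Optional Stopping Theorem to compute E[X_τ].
E[X_τ] = 5

X_n is a martingale and τ is a bounded-mean stopping time (indeed τ is finite a.s. with bounded expectation since the walk is in a bounded region). By the OST, E[X_τ] = E[X_0] = 5. Equivalently: E[X_τ] = 124 · P(hit 124 first) + 0 · P(hit 0 first) = 124 · (5/124) = 5.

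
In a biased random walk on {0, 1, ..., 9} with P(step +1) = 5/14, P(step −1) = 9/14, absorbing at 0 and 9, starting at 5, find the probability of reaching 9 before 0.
P(hit 9 before 0) = (1 − (9/5)^5) / (1 − (9/5)^9) = 8738125/96366841

Let u_k denote P(reach 9 before 0 | start at k). Boundary: u_0 = 0, u_9 = 1. Recurrence: u_k = 5/14·u_{k+1} + 9/14·u_{k-1} for 1 ≤ k ≤ 8. Try u_k = A + B·r^k with r = q/p = (9/14)/(5/14) = 9/5. Substitution satisfies the recurrence; boundary conditions give:
  u_k = (1 − r^k) / (1 − r^N) = (1 − (9/5)^5) / (1 − (9/5)^9) = 8738125/96366841.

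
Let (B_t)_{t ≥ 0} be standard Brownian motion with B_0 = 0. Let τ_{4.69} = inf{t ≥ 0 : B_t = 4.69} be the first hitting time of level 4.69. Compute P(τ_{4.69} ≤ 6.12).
P(τ_{4.69} ≤ 6.12) = 2(1 − Φ(4.69/√6.12)) = 2(1 − Φ(1.8958)) ≈ 0.0580

By the reflection principle for standard BM, P(τ_b ≤ t) = 2 · P(B_t ≥ b). Since B_t ~ N(0, t), P(B_t ≥ 4.69) = 1 − Φ(4.69/√t) = 1 − Φ(4.69/√6.12) = 1 − Φ(1.8958) ≈ 0.02899. Doubling: P(τ_{4.69} ≤ 6.12) ≈ 2 · 0.02899 = 0.05798 ≈ 0.0580.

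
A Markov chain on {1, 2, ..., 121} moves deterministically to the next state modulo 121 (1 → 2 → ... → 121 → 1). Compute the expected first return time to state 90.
E[T_90 | X_0 = 90] = 121

The chain cycles deterministically, so starting at state 90 it returns in exactly 121 steps. Equivalently, the stationary distribution is uniform π_j = 1/121 for every state j, so by Kac's formula E[T_90] = 1/π_90 = 121.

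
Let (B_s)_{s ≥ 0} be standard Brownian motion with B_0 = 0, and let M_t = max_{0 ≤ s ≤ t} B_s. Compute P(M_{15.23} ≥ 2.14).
P(M_{15.23} ≥ 2.14) = 2·P(B_{15.23} ≥ 2.14) = 2(1 − Φ(2.14/√15.23)) ≈ 0.5834

By the reflection principle for Brownian motion, P(M_t ≥ a) = 2 · P(B_t ≥ a) for a ≥ 0. Since B_t ~ N(0, t), P(B_t ≥ 2.14) = 1 − Φ(2.14/√t) = 1 − Φ(2.14/√15.23) = 1 − Φ(0.5484). So
  P(M_{15.23} ≥ 2.14) = 2(1 − Φ(0.5484)) ≈ 0.5834.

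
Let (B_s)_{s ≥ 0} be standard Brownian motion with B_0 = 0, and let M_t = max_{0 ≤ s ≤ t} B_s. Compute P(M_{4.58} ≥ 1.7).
P(M_{4.58} ≥ 1.7) = 2·P(B_{4.58} ≥ 1.7) = 2(1 − Φ(1.7/√4.58)) ≈ 0.4270

By the reflection principle for Brownian motion, P(M_t ≥ a) = 2 · P(B_t ≥ a) for a ≥ 0. Since B_t ~ N(0, t), P(B_t ≥ 1.7) = 1 − Φ(1.7/√t) = 1 − Φ(1.7/√4.58) = 1 − Φ(0.7944). So
  P(M_{4.58} ≥ 1.7) = 2(1 − Φ(0.7944)) ≈ 0.4270.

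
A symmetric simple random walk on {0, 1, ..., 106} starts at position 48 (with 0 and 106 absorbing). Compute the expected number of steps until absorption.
E[τ | X_0 = 48] = 2784

Let v_k = E[τ | X_0 = k]. Boundary: v_0 = v_106 = 0. Recurrence: v_k = 1 + (v_{k-1} + v_{k+1})/2 for 1 ≤ k ≤ 105. The particular solution to v_k − (v_{k-1} + v_{k+1})/2 = 1 is v_k = −k^2. Adding homogeneous solution A + B k and matching boundaries gives v_k = k (106 − k). Substituting k = 48: v_48 = 48 · 58 = 2784.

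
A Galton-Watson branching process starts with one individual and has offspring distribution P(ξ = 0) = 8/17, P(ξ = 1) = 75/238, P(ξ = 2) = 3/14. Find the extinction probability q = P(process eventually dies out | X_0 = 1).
q = 1

Mean offspring μ = 0·8/17 + 1·75/238 + 2·3/14 = 177/238 ≤ 1. For μ ≤ 1 with offspring not concentrated at 1, the Galton-Watson process goes extinct almost surely, so q = 1.
(Algebraic check: The pgf is f(s) = 8/17 + 75/238·s + 3/14·s². The extinction probability q is the smallest fixed point of f in [0, 1]. Setting s = f(s):
  3/14·s² + (75/238 − 1)·s + 8/17 = 0
  3/14·s² − (8/17 + 3/14)·s + 8/17 = 0
which factors as (s − 1)·(3/14·s − 8/17) = 0, giving roots s = 1 and s = (8/17)/(3/14) = 112/51. Since 112/51 ≥ 1, the smallest root in [0, 1] is s = 1.)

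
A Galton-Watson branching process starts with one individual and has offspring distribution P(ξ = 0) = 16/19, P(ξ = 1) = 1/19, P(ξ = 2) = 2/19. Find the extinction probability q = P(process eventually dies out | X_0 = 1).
q = 1

Mean offspring μ = 0·16/19 + 1·1/19 + 2·2/19 = 5/19 ≤ 1. For μ ≤ 1 with offspring not concentrated at 1, the Galton-Watson process goes extinct almost surely, so q = 1.
(Algebraic check: The pgf is f(s) = 16/19 + 1/19·s + 2/19·s². The extinction probability q is the smallest fixed point of f in [0, 1]. Setting s = f(s):
  2/19·s² + (1/19 − 1)·s + 16/19 = 0
  2/19·s² − (16/19 + 2/19)·s + 16/19 = 0
which factors as (s − 1)·(2/19·s − 16/19) = 0, giving roots s = 1 and s = (16/19)/(2/19) = 8. Since 8 ≥ 1, the smallest root in [0, 1] is s = 1.)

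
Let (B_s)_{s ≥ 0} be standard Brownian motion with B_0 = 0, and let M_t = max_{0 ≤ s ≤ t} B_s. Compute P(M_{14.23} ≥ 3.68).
P(M_{14.23} ≥ 3.68) = 2·P(B_{14.23} ≥ 3.68) = 2(1 − Φ(3.68/√14.23)) ≈ 0.3293

By the reflection principle for Brownian motion, P(M_t ≥ a) = 2 · P(B_t ≥ a) for a ≥ 0. Since B_t ~ N(0, t), P(B_t ≥ 3.68) = 1 − Φ(3.68/√t) = 1 − Φ(3.68/√14.23) = 1 − Φ(0.9755). So
  P(M_{14.23} ≥ 3.68) = 2(1 − Φ(0.9755)) ≈ 0.3293.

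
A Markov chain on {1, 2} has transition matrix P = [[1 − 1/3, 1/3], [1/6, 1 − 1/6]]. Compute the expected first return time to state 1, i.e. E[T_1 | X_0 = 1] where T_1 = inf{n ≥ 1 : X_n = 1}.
E[T_1 | X_0 = 1] = 1/π_1 = 3

For an irreducible recurrent Markov chain with stationary distribution π, E[T_i | X_0 = i] = 1/π_i (Kac's formula). Here π_1 = (1/6)/(1/3 + 1/6) = (1/6)/(1/2) = 1/3, so E[T_1 | X_0 = 1] = 1/π_1 = (1/3 + 1/6)/(1/6) = (1/2)/(1/6) = 3.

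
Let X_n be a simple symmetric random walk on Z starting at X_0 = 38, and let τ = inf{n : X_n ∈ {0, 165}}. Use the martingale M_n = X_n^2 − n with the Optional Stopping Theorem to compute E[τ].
E[τ] = 4826

M_n = X_n^2 − n is a martingale (since E[X_{n+1}^2 | F_n] = X_n^2 + 1). By OST (τ has finite mean in a bounded region), E[M_τ] = E[M_0] = X_0^2 − 0 = 38^2 = 1444. Also E[M_τ] = E[X_τ^2] − E[τ]. The walk exits at 0 or 165, with P(hit 165 first) = 38/165, so E[X_τ^2] = 165^2 · 38/165 + 0 = 6270. Thus E[τ] = E[X_τ^2] − E[M_τ] = 6270 − 1444 = 4826 = 38(165 − 38) = 4826.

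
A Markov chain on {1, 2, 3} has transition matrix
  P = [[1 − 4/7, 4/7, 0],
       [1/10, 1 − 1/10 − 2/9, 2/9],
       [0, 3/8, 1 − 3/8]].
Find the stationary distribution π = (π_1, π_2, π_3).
π = (189/1909, 1080/1909, 640/1909)

This is a birth-death chain on three states, which satisfies detailed balance: π_1 · P_{12} = π_2 · P_{21} and π_2 · P_{23} = π_3 · P_{32}.
From π_1 · 4/7 = π_2 · 1/10: π_2/π_1 = (4/7)/(1/10) = 40/7.
From π_2 · 2/9 = π_3 · 3/8: π_3/π_2 = (2/9)/(3/8) = 16/27.
Take π_1 proportional to 1; then unnormalized π = (1, 40/7, 640/189). Normalize by dividing by the sum 1909/189:
  π = (189/1909, 1080/1909, 640/1909).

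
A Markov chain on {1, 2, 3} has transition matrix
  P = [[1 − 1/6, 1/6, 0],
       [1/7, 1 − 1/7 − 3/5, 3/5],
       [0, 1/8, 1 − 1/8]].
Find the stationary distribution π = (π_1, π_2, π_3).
π = (30/233, 35/233, 168/233)

This is a birth-death chain on three states, which satisfies detailed balance: π_1 · P_{12} = π_2 · P_{21} and π_2 · P_{23} = π_3 · P_{32}.
From π_1 · 1/6 = π_2 · 1/7: π_2/π_1 = (1/6)/(1/7) = 7/6.
From π_2 · 3/5 = π_3 · 1/8: π_3/π_2 = (3/5)/(1/8) = 24/5.
Take π_1 proportional to 1; then unnormalized π = (1, 7/6, 28/5). Normalize by dividing by the sum 233/30:
  π = (30/233, 35/233, 168/233).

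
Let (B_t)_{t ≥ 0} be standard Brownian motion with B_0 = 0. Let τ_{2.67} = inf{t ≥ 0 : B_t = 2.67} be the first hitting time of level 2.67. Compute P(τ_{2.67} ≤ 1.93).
P(τ_{2.67} ≤ 1.93) = 2(1 − Φ(2.67/√1.93)) = 2(1 − Φ(1.9219)) ≈ 0.0546

By the reflection principle for standard BM, P(τ_b ≤ t) = 2 · P(B_t ≥ b). Since B_t ~ N(0, t), P(B_t ≥ 2.67) = 1 − Φ(2.67/√t) = 1 − Φ(2.67/√1.93) = 1 − Φ(1.9219) ≈ 0.02731. Doubling: P(τ_{2.67} ≤ 1.93) ≈ 2 · 0.02731 = 0.05462 ≈ 0.0546.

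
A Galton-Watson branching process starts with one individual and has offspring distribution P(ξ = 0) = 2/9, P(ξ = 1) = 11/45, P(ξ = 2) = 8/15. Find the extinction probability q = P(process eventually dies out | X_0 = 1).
q = 5/12

The pgf is f(s) = 2/9 + 11/45·s + 8/15·s². The extinction probability q is the smallest fixed point of f in [0, 1]. Setting s = f(s):
  8/15·s² + (11/45 − 1)·s + 2/9 = 0
  8/15·s² − (2/9 + 8/15)·s + 2/9 = 0
which factors as (s − 1)·(8/15·s − 2/9) = 0, giving roots s = 1 and s = (2/9)/(8/15) = 5/12.
Mean offspring μ = 11/45 + 2·8/15 = 59/45 > 1 (supercritical), so q < 1. The extinction probability is the smaller root: q = (2/9)/(8/15) = 5/12.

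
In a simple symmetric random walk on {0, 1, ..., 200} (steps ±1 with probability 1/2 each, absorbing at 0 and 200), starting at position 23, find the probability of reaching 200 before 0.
P(hit 200 before 0) = 23/200

Let u_k = P(hit 200 before 0 | start at k). Then u_0 = 0, u_200 = 1, and u_k = u_{k-1}/2 + u_{k+1}/2 for 1 ≤ k ≤ 199. This harmonic recurrence is solved by u_k = k/200, giving u_23 = 23/200.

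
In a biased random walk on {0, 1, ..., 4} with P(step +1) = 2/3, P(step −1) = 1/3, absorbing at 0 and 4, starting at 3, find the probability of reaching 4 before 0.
P(hit 4 before 0) = (1 − (1/2)^3) / (1 − (1/2)^4) = 14/15

Let u_k denote P(reach 4 before 0 | start at k). Boundary: u_0 = 0, u_4 = 1. Recurrence: u_k = 2/3·u_{k+1} + 1/3·u_{k-1} for 1 ≤ k ≤ 3. Try u_k = A + B·r^k with r = q/p = (1/3)/(2/3) = 1/2. Substitution satisfies the recurrence; boundary conditions give:
  u_k = (1 − r^k) / (1 − r^N) = (1 − (1/2)^3) / (1 − (1/2)^4) = 14/15.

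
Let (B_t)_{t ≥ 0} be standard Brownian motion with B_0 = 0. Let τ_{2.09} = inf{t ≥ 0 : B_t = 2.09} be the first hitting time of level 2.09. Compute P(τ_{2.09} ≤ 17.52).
P(τ_{2.09} ≤ 17.52) = 2(1 − Φ(2.09/√17.52)) = 2(1 − Φ(0.4993)) ≈ 0.6176

By the reflection principle for standard BM, P(τ_b ≤ t) = 2 · P(B_t ≥ b). Since B_t ~ N(0, t), P(B_t ≥ 2.09) = 1 − Φ(2.09/√t) = 1 − Φ(2.09/√17.52) = 1 − Φ(0.4993) ≈ 0.30878. Doubling: P(τ_{2.09} ≤ 17.52) ≈ 2 · 0.30878 = 0.61756 ≈ 0.6176.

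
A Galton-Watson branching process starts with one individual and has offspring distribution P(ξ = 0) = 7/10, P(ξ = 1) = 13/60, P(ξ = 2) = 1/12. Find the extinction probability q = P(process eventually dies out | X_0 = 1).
q = 1

Mean offspring μ = 0·7/10 + 1·13/60 + 2·1/12 = 23/60 ≤ 1. For μ ≤ 1 with offspring not concentrated at 1, the Galton-Watson process goes extinct almost surely, so q = 1.
(Algebraic check: The pgf is f(s) = 7/10 + 13/60·s + 1/12·s². The extinction probability q is the smallest fixed point of f in [0, 1]. Setting s = f(s):
  1/12·s² + (13/60 − 1)·s + 7/10 = 0
  1/12·s² − (7/10 + 1/12)·s + 7/10 = 0
which factors as (s − 1)·(1/12·s − 7/10) = 0, giving roots s = 1 and s = (7/10)/(1/12) = 42/5. Since 42/5 ≥ 1, the smallest root in [0, 1] is s = 1.)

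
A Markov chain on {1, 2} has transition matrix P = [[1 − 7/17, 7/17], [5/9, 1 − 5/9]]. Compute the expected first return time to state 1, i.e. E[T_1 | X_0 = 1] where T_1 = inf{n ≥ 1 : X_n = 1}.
E[T_1 | X_0 = 1] = 1/π_1 = 148/85

For an irreducible recurrent Markov chain with stationary distribution π, E[T_i | X_0 = i] = 1/π_i (Kac's formula). Here π_1 = (5/9)/(7/17 + 5/9) = (5/9)/(148/153) = 85/148, so E[T_1 | X_0 = 1] = 1/π_1 = (7/17 + 5/9)/(5/9) = (148/153)/(5/9) = 148/85.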